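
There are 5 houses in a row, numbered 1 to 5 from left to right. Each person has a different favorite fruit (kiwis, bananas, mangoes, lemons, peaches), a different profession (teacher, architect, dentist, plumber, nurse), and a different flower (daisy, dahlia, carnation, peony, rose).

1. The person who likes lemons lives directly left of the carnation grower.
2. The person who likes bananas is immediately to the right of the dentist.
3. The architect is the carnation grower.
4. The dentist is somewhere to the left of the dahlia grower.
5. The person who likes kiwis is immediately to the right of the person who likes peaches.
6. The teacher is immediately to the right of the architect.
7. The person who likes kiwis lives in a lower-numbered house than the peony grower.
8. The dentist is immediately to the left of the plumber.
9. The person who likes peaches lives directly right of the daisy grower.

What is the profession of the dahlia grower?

plumber

The person who likes kiwis is narrowed to house 3 or 4; consider each.
Placing it in house 4 leads to a contradiction, so it's in house 3.
The person who likes peaches is in house 2 (clue 5).
Clue 9 places the daisy grower in house 1.
Clue 1 places the carnation grower in house 2.
Clue 3 places the architect in house 2.
From clue 6, the teacher must be in house 3.
That leaves lemons as the favorite fruit for house 1.
House 1's profession must be nurse (nothing else left).
So house 4 gets dentist for profession.
That leaves plumber as the profession for house 5.
House 3 flower: only rose fits.
The person who likes bananas is in house 5 (clue 2).
By clue 4, the dahlia grower is in house 5.
So house 4 gets mangoes for favorite fruit.
So house 4 gets peony for flower.
So: house 1 = lemons/nurse/daisy, house 2 = peaches/architect/carnation, house 3 = kiwis/teacher/rose, house 4 = mangoes/dentist/peony, house 5 = bananas/plumber/dahlia.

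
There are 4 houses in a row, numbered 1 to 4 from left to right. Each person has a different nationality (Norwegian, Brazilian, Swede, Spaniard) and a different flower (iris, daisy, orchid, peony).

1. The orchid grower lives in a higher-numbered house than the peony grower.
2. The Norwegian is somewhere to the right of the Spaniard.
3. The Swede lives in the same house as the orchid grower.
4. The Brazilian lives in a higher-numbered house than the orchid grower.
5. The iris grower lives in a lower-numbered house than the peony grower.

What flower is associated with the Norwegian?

peony

So house 1 gets Spaniard for nationality.
That leaves daisy as the flower for house 4.
Clue 1 places the orchid grower in house 3.
Clue 1: the peony grower is in house 2.
Clue 3: the Swede is in house 3.
The Brazilian is in house 4 (clue 4).
The iris grower is in house 1 (clue 5).
So house 2 gets Norwegian for nationality.
So: house 1 = Spaniard/iris, house 2 = Norwegian/peony, house 3 = Swede/orchid, house 4 = Brazilian/daisy.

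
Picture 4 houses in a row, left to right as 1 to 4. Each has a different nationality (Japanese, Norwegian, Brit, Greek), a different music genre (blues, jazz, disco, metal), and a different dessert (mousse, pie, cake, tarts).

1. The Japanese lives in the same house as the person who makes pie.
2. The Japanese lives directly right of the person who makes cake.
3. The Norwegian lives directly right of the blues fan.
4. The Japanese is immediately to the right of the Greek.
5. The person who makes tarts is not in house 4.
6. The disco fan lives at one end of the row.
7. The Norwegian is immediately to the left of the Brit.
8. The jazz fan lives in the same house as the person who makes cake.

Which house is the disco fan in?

4

So house 1 gets Greek for nationality.
The Japanese is in house 2 (clue 4).
House 3's nationality must be Norwegian (nothing else left).
The only nationality still possible for house 4 is Brit.
Clue 1 places the person who makes pie in house 2.
From clue 2, the person who makes cake must be in house 1.
The blues fan is in house 2 (clue 3).
From clue 8, the jazz fan must be in house 1.
So house 3 gets metal for music genre.
House 4's music genre must be disco (nothing else left).
House 3's dessert must be tarts (nothing else left).
So house 4 gets mousse for dessert.
So: house 1 = Greek/jazz/cake, house 2 = Japanese/blues/pie, house 3 = Norwegian/metal/tarts, house 4 = Brit/disco/mousse.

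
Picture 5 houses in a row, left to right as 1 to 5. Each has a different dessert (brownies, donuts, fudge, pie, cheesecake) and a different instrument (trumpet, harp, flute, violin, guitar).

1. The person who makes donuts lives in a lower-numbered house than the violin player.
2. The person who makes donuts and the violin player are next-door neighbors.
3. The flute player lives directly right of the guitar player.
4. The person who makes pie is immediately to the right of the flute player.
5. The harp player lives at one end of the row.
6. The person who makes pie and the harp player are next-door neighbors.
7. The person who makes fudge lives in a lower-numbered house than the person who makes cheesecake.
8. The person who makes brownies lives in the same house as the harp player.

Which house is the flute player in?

3

Clue 6: the person who makes pie is in house 4.
From clue 6, the harp player must be in house 5.
Clue 8 places the person who makes brownies in house 5.
By clue 4, the flute player is in house 3.
Clue 3 places the guitar player in house 2.
So house 1 gets trumpet for instrument.
House 4's instrument must be violin (nothing else left).
Clue 2: the person who makes donuts is in house 3.
House 1 dessert: only fudge fits.
That leaves cheesecake as the dessert for house 2.
So: house 1 = fudge/trumpet, house 2 = cheesecake/guitar, house 3 = donuts/flute, house 4 = pie/violin, house 5 = brownies/harp.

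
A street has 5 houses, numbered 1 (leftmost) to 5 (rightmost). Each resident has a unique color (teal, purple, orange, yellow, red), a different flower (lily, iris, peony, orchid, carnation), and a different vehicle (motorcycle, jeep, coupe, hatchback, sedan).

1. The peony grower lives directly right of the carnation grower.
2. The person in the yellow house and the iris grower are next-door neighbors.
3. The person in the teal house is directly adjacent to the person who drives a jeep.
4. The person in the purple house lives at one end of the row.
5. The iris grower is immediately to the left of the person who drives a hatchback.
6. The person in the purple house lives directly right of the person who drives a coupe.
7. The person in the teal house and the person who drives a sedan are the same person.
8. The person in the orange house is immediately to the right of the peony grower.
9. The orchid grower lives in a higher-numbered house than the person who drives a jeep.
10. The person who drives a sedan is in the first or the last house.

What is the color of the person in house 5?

Clue 6 places the person in the purple house in house 5.
The person who drives a coupe is in house 4 (clue 6).
From clue 7, the person in the teal house must be in house 1.
Clue 7: the person who drives a sedan is in house 1.
By clue 3, the person who drives a jeep is in house 2.
From clue 2, the person in the yellow house must be in house 3.
House 2's color must be red (nothing else left).
House 4's color must be orange (nothing else left).
The peony grower is in house 3 (clue 8).
Clue 1 places the carnation grower in house 2.
So house 1 gets lily for flower.
So house 5 gets orchid for flower.
From clue 5, the person who drives a hatchback must be in house 5.
The only flower still possible for house 4 is iris.
House 3's vehicle must be motorcycle (nothing else left).
So: house 1 = teal/lily/sedan, house 2 = red/carnation/jeep, house 3 = yellow/peony/motorcycle, house 4 = orange/iris/coupe, house 5 = purple/orchid/hatchback.

purple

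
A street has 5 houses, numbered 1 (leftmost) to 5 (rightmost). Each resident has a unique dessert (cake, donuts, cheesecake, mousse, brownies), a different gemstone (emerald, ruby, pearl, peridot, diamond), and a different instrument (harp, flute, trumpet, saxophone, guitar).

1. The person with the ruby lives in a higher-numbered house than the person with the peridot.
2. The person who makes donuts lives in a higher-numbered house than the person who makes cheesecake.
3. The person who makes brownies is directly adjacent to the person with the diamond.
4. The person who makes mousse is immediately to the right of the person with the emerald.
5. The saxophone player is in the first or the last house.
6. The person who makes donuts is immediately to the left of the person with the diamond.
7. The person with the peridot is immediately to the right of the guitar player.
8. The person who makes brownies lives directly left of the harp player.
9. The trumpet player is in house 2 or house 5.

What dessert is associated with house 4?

brownies

The saxophone player is narrowed to house 1 or 5; consider each.
Placing it in house 5 leads to a contradiction, so it's in house 1.
The person with the peridot is narrowed to house 3 or 4; consider each.
Placing it in house 3 leads to a contradiction, so it's in house 4.
From clue 1, the person with the ruby must be in house 5.
By clue 7, the guitar player is in house 3.
That leaves diamond as the gemstone for house 3.
Clue 6: the person who makes donuts is in house 2.
Clue 8: the person who makes brownies is in house 4.
Clue 8: the harp player is in house 5.
So house 3 gets mousse for dessert.
So house 5 gets cake for dessert.
That leaves trumpet as the instrument for house 2.
So house 4 gets flute for instrument.
The person with the emerald is in house 2 (clue 4).
House 1 dessert: only cheesecake fits.
That leaves pearl as the gemstone for house 1.
So: house 1 = cheesecake/pearl/saxophone, house 2 = donuts/emerald/trumpet, house 3 = mousse/diamond/guitar, house 4 = brownies/peridot/flute, house 5 = cake/ruby/harp.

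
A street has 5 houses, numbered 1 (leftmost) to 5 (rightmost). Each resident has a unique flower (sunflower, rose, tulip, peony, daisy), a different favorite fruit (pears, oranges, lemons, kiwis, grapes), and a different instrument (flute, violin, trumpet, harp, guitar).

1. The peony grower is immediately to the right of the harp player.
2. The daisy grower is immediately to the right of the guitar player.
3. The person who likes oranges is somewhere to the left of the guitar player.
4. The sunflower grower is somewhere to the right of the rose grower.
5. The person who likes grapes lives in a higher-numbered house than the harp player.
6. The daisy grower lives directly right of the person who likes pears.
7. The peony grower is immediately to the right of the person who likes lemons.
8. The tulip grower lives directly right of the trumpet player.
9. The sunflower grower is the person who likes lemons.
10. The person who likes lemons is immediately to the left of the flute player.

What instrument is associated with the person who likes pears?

guitar

That leaves rose as the flower for house 1.
The daisy grower is narrowed to house 3 or 4 or 5; consider each.
Placing it in house 4 and house 5 leads to a contradiction, so it's in house 3.
By clue 2, the guitar player is in house 2.
Clue 3: the person who likes oranges is in house 1.
From clue 6, the person who likes pears must be in house 2.
By clue 9, the sunflower grower is in house 4.
By clue 9, the person who likes lemons is in house 4.
Clue 10 places the flute player in house 5.
House 2 flower: only tulip fits.
The only flower still possible for house 5 is peony.
House 3's favorite fruit must be kiwis (nothing else left).
House 5 favorite fruit: only grapes fits.
Clue 1: the harp player is in house 4.
Clue 8: the trumpet player is in house 1.
The only instrument still possible for house 3 is violin.
So: house 1 = rose/oranges/trumpet, house 2 = tulip/pears/guitar, house 3 = daisy/kiwis/violin, house 4 = sunflower/lemons/harp, house 5 = peony/grapes/flute.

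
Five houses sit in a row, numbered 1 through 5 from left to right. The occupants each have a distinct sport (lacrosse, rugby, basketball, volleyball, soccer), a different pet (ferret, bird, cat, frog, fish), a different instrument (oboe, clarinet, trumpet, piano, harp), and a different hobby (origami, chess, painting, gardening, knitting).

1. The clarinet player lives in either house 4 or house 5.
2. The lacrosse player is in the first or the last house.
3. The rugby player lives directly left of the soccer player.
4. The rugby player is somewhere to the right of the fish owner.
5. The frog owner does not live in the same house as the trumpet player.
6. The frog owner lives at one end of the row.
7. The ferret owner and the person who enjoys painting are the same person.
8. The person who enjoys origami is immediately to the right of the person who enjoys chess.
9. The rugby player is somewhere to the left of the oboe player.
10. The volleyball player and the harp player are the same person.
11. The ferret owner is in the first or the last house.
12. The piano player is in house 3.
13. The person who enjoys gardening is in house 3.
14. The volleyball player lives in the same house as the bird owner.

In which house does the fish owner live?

3

Clue 12: the piano player is in house 3.
The person who enjoys gardening is in house 3 (clue 13).
The lacrosse player is narrowed to house 1 or 5; consider each.
Placing it in house 5 leads to a contradiction, so it's in house 1.
That leaves trumpet as the instrument for house 1.
House 2's instrument must be harp (nothing else left).
Clue 5: the frog owner is in house 5.
From clue 10, the volleyball player must be in house 2.
By clue 14, the bird owner is in house 2.
That leaves cat as the pet for house 4.
Clue 7 places the person who enjoys painting in house 1.
That leaves ferret as the pet for house 1.
So house 3 gets fish for pet.
The rugby player is in house 4 (clue 4).
By clue 8, the person who enjoys origami is in house 5.
Clue 9: the oboe player is in house 5.
That leaves basketball as the sport for house 3.
That leaves soccer as the sport for house 5.
So house 4 gets clarinet for instrument.
So house 2 gets knitting for hobby.
So house 4 gets chess for hobby.
So: house 1 = lacrosse/ferret/trumpet/painting, house 2 = volleyball/bird/harp/knitting, house 3 = basketball/fish/piano/gardening, house 4 = rugby/cat/clarinet/chess, house 5 = soccer/frog/oboe/origami.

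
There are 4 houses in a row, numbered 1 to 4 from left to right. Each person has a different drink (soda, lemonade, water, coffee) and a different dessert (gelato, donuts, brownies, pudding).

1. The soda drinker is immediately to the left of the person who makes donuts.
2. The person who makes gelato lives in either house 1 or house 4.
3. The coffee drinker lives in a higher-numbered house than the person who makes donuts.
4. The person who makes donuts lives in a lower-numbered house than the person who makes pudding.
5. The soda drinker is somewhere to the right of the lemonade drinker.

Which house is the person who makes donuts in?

Clue 1: the soda drinker is in house 2.
Clue 1 places the person who makes donuts in house 3.
Clue 3 places the coffee drinker in house 4.
The person who makes pudding is in house 4 (clue 4).
Clue 5 places the lemonade drinker in house 1.
House 3's drink must be water (nothing else left).
House 2's dessert must be brownies (nothing else left).
House 1's dessert must be gelato (nothing else left).
So: house 1 = lemonade/gelato, house 2 = soda/brownies, house 3 = water/donuts, house 4 = coffee/pudding.

3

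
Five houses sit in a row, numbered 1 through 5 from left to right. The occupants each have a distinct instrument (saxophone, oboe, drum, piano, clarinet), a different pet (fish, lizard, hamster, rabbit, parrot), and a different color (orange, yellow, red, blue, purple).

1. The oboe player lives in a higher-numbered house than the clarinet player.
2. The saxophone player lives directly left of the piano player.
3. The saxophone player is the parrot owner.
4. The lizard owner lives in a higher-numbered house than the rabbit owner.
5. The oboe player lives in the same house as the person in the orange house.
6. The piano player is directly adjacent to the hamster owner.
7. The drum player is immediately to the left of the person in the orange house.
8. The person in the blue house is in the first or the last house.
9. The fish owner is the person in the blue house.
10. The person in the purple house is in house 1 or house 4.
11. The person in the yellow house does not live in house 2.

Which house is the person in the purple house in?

The fish owner is narrowed to house 1 or 5; consider each.
Placing it in house 5 leads to a contradiction, so it's in house 1.
Clue 9 places the person in the blue house in house 1.
That leaves purple as the color for house 4.
The person in the yellow house is narrowed to house 3 or 5; consider each.
Placing it in house 5 leads to a contradiction, so it's in house 3.
The drum player is narrowed to house 1 or 4; consider each.
Placing it in house 1 leads to a contradiction, so it's in house 4.
Clue 7 places the person in the orange house in house 5.
The only instrument still possible for house 1 is clarinet.
House 2's color must be red (nothing else left).
By clue 2, the saxophone player is in house 2.
Clue 2 places the piano player in house 3.
Clue 3 places the parrot owner in house 2.
Clue 5 places the oboe player in house 5.
House 5's pet must be lizard (nothing else left).
That leaves rabbit as the pet for house 3.
The only pet still possible for house 4 is hamster.
So: house 1 = clarinet/fish/blue, house 2 = saxophone/parrot/red, house 3 = piano/rabbit/yellow, house 4 = drum/hamster/purple, house 5 = oboe/lizard/orange.

4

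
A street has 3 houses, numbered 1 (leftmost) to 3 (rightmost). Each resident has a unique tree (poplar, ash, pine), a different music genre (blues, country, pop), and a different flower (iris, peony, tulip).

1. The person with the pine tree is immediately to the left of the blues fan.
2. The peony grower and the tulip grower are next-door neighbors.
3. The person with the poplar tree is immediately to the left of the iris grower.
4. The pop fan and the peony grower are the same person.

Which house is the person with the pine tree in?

1

The only tree still possible for house 3 is ash.
The person with the pine tree is narrowed to house 1 or 2; consider each.
Placing it in house 2 leads to a contradiction, so it's in house 1.
By clue 1, the blues fan is in house 2.
So house 2 gets poplar for tree.
Clue 3 places the iris grower in house 3.
House 1 flower: only peony fits.
House 2 flower: only tulip fits.
By clue 4, the pop fan is in house 1.
The only music genre still possible for house 3 is country.
So: house 1 = pine/pop/peony, house 2 = poplar/blues/tulip, house 3 = ash/country/iris.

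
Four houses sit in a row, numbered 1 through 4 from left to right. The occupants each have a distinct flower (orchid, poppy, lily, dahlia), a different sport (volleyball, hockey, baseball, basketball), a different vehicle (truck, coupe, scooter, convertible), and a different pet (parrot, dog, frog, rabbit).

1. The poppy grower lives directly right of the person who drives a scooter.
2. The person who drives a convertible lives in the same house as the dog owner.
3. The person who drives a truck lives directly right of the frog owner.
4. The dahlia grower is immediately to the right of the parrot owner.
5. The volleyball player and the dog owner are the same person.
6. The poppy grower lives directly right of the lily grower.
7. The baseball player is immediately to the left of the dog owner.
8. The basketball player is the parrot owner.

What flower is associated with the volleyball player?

orchid

The dahlia grower is narrowed to house 2 or 3 or 4; consider each.
Placing it in house 2 and house 4 leads to a contradiction, so it's in house 3.
Clue 4 places the parrot owner in house 2.
From clue 8, the basketball player must be in house 2.
From clue 6, the poppy grower must be in house 2.
By clue 6, the lily grower is in house 1.
Clue 7 places the baseball player in house 3.
Clue 7 places the dog owner in house 4.
The only flower still possible for house 4 is orchid.
That leaves hockey as the sport for house 1.
House 4's sport must be volleyball (nothing else left).
The person who drives a scooter is in house 1 (clue 1).
By clue 2, the person who drives a convertible is in house 4.
So house 3 gets coupe for vehicle.
The frog owner is in house 1 (clue 3).
House 2's vehicle must be truck (nothing else left).
House 3's pet must be rabbit (nothing else left).
So: house 1 = lily/hockey/scooter/frog, house 2 = poppy/basketball/truck/parrot, house 3 = dahlia/baseball/coupe/rabbit, house 4 = orchid/volleyball/convertible/dog.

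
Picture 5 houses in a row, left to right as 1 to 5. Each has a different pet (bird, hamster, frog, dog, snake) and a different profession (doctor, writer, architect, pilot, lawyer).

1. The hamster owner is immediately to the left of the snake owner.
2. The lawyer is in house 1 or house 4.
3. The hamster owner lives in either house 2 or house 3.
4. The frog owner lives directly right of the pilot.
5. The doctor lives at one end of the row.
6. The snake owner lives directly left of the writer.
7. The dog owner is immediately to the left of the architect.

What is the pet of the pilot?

The hamster owner is narrowed to house 2 or 3; consider each.
Placing it in house 3 leads to a contradiction, so it's in house 2.
Clue 1: the snake owner is in house 3.
Clue 6: the writer is in house 4.
House 1's profession must be lawyer (nothing else left).
From clue 4, the frog owner must be in house 4.
Clue 4 places the pilot in house 3.
House 1's pet must be dog (nothing else left).
House 5's pet must be bird (nothing else left).
The only profession still possible for house 2 is architect.
That leaves doctor as the profession for house 5.
So: house 1 = dog/lawyer, house 2 = hamster/architect, house 3 = snake/pilot, house 4 = frog/writer, house 5 = bird/doctor.

snake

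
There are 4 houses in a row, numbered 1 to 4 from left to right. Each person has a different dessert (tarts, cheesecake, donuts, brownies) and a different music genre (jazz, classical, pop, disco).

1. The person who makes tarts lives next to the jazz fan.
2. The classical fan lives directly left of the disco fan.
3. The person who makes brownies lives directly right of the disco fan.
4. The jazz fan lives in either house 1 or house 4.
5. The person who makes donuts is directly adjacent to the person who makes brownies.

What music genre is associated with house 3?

House 1's dessert must be cheesecake (nothing else left).
The person who makes brownies is narrowed to house 3 or 4; consider each.
Placing it in house 3 leads to a contradiction, so it's in house 4.
Clue 3: the disco fan is in house 3.
From clue 5, the person who makes donuts must be in house 3.
The only dessert still possible for house 2 is tarts.
By clue 1, the jazz fan is in house 1.
Clue 2 places the classical fan in house 2.
House 4 music genre: only pop fits.
So: house 1 = cheesecake/jazz, house 2 = tarts/classical, house 3 = donuts/disco, house 4 = brownies/pop.

disco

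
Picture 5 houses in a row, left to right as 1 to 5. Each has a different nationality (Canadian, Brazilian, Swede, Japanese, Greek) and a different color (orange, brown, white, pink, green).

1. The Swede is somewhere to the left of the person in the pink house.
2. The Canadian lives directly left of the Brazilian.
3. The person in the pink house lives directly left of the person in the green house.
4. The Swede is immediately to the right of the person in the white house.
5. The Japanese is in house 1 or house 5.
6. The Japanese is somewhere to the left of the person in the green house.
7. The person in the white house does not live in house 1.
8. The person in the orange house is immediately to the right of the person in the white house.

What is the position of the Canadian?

4

By clue 6, the Japanese is in house 1.
So house 1 gets brown for color.
The only color still possible for house 5 is green.
The person in the pink house is in house 4 (clue 3).
From clue 4, the Swede must be in house 3.
Clue 4: the person in the white house is in house 2.
Clue 8 places the person in the orange house in house 3.
From clue 2, the Canadian must be in house 4.
By clue 2, the Brazilian is in house 5.
The only nationality still possible for house 2 is Greek.
So: house 1 = Japanese/brown, house 2 = Greek/white, house 3 = Swede/orange, house 4 = Canadian/pink, house 5 = Brazilian/green.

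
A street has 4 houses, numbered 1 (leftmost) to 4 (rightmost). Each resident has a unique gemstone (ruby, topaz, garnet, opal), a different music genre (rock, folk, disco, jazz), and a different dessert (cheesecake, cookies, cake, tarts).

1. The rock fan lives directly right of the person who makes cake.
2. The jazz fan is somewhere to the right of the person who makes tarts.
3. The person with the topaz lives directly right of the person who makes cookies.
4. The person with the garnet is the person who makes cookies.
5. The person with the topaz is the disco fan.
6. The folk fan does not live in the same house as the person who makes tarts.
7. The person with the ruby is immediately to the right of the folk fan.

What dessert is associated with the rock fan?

tarts

The only music genre still possible for house 1 is folk.
House 4 dessert: only cheesecake fits.
Clue 7 places the person with the ruby in house 2.
Clue 4 places the person with the garnet in house 3.
By clue 4, the person who makes cookies is in house 3.
House 1 gemstone: only opal fits.
House 4 gemstone: only topaz fits.
House 2 music genre: only rock fits.
That leaves cake as the dessert for house 1.
House 2 dessert: only tarts fits.
From clue 5, the disco fan must be in house 4.
That leaves jazz as the music genre for house 3.
So: house 1 = opal/folk/cake, house 2 = ruby/rock/tarts, house 3 = garnet/jazz/cookies, house 4 = topaz/disco/cheesecake.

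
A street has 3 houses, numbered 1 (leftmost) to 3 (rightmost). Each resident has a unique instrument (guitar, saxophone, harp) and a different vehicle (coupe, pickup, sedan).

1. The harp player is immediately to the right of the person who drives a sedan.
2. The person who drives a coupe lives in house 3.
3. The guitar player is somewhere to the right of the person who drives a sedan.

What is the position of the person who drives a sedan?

Clue 2 places the person who drives a coupe in house 3.
So house 1 gets saxophone for instrument.
The guitar player is narrowed to house 2 or 3; consider each.
Placing it in house 2 leads to a contradiction, so it's in house 3.
House 2's instrument must be harp (nothing else left).
Clue 1 places the person who drives a sedan in house 1.
That leaves pickup as the vehicle for house 2.
So: house 1 = saxophone/sedan, house 2 = harp/pickup, house 3 = guitar/coupe.

1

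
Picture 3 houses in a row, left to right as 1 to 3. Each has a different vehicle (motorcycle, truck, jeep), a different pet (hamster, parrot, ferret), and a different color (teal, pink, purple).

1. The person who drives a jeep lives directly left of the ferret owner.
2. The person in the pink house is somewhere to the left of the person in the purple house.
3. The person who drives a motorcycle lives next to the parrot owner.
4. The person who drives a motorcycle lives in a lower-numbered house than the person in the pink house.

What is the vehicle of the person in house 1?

From clue 4, the person who drives a motorcycle must be in house 1.
By clue 4, the person in the pink house is in house 2.
So house 2 gets jeep for vehicle.
So house 3 gets truck for vehicle.
So house 1 gets teal for color.
The only color still possible for house 3 is purple.
The ferret owner is in house 3 (clue 1).
The parrot owner is in house 2 (clue 3).
So house 1 gets hamster for pet.
So: house 1 = motorcycle/hamster/teal, house 2 = jeep/parrot/pink, house 3 = truck/ferret/purple.

motorcycle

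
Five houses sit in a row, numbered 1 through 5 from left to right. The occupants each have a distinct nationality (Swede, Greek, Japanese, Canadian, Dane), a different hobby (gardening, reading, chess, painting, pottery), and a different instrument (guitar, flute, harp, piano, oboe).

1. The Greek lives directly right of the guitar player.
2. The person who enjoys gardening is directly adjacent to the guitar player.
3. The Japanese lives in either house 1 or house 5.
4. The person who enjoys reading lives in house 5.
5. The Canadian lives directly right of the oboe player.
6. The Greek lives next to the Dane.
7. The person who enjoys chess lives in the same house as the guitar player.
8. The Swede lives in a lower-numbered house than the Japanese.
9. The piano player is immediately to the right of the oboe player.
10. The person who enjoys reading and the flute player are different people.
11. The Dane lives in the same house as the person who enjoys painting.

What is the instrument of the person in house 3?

oboe

From clue 4, the person who enjoys reading must be in house 5.
Clue 8: the Japanese is in house 5.
That leaves harp as the instrument for house 5.
The Canadian is narrowed to house 2 or 3 or 4; consider each.
Placing it in house 2 and house 3 leads to a contradiction, so it's in house 4.
From clue 5, the oboe player must be in house 3.
The piano player is in house 4 (clue 9).
So house 4 gets pottery for hobby.
The Greek is narrowed to house 2 or 3; consider each.
Placing it in house 3 leads to a contradiction, so it's in house 2.
The guitar player is in house 1 (clue 1).
By clue 2, the person who enjoys gardening is in house 2.
The person who enjoys chess is in house 1 (clue 7).
The only hobby still possible for house 3 is painting.
House 2 instrument: only flute fits.
From clue 11, the Dane must be in house 3.
House 1 nationality: only Swede fits.
So: house 1 = Swede/chess/guitar, house 2 = Greek/gardening/flute, house 3 = Dane/painting/oboe, house 4 = Canadian/pottery/piano, house 5 = Japanese/reading/harp.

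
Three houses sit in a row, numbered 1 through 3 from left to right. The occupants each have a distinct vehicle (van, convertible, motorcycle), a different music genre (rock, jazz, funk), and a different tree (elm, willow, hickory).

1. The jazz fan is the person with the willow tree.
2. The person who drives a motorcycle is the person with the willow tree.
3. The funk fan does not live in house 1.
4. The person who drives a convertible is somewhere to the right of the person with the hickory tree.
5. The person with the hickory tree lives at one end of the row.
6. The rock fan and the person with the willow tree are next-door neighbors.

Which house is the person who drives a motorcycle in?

2

Clue 5: the person with the hickory tree is in house 1.
That leaves van as the vehicle for house 1.
House 1 music genre: only rock fits.
Clue 6 places the person with the willow tree in house 2.
House 3's tree must be elm (nothing else left).
Clue 1 places the jazz fan in house 2.
By clue 2, the person who drives a motorcycle is in house 2.
The only vehicle still possible for house 3 is convertible.
So house 3 gets funk for music genre.
So: house 1 = van/rock/hickory, house 2 = motorcycle/jazz/willow, house 3 = convertible/funk/elm.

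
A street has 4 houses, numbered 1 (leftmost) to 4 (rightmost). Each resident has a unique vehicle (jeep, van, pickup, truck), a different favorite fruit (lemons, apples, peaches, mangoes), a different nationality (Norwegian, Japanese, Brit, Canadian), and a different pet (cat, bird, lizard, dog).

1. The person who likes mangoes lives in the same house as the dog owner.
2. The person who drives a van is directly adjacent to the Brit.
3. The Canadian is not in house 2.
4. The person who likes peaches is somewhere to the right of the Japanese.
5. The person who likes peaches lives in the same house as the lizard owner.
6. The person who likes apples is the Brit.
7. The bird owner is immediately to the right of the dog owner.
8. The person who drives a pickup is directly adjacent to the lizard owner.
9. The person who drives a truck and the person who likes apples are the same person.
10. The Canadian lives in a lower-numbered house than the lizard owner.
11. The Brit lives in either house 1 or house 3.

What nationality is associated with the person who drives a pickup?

Canadian

So house 4 gets Norwegian for nationality.
That leaves Japanese as the nationality for house 2.
The person who drives a truck is narrowed to house 1 or 3; consider each.
Placing it in house 3 leads to a contradiction, so it's in house 1.
The person who likes apples is in house 1 (clue 9).
Clue 6: the Brit is in house 1.
That leaves Canadian as the nationality for house 3.
House 1's pet must be cat (nothing else left).
House 2's pet must be dog (nothing else left).
By clue 1, the person who likes mangoes is in house 2.
By clue 2, the person who drives a van is in house 2.
Clue 7: the bird owner is in house 3.
The lizard owner is in house 4 (clue 10).
Clue 5 places the person who likes peaches in house 4.
Clue 8: the person who drives a pickup is in house 3.
House 4 vehicle: only jeep fits.
That leaves lemons as the favorite fruit for house 3.
So: house 1 = truck/apples/Brit/cat, house 2 = van/mangoes/Japanese/dog, house 3 = pickup/lemons/Canadian/bird, house 4 = jeep/peaches/Norwegian/lizard.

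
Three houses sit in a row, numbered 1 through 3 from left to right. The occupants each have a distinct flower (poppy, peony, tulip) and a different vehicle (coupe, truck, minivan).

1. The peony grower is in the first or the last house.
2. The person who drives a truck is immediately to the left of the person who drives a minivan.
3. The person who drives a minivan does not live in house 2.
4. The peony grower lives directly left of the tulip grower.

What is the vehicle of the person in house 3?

minivan

The person who drives a minivan is in house 3 (clue 3).
From clue 4, the peony grower must be in house 1.
Clue 4 places the tulip grower in house 2.
House 3's flower must be poppy (nothing else left).
The person who drives a truck is in house 2 (clue 2).
House 1 vehicle: only coupe fits.
So: house 1 = peony/coupe, house 2 = tulip/truck, house 3 = poppy/minivan.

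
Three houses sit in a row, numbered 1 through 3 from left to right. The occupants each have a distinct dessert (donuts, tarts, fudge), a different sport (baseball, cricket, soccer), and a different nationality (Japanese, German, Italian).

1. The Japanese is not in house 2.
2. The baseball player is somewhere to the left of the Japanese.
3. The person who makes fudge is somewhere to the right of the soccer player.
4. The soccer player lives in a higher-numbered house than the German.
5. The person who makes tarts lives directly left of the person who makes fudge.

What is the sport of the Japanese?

By clue 2, the Japanese is in house 3.
Clue 4 places the soccer player in house 2.
The German is in house 1 (clue 4).
House 3's sport must be cricket (nothing else left).
So house 2 gets Italian for nationality.
Clue 3: the person who makes fudge is in house 3.
From clue 5, the person who makes tarts must be in house 2.
So house 1 gets donuts for dessert.
House 1 sport: only baseball fits.
So: house 1 = donuts/baseball/German, house 2 = tarts/soccer/Italian, house 3 = fudge/cricket/Japanese.

cricket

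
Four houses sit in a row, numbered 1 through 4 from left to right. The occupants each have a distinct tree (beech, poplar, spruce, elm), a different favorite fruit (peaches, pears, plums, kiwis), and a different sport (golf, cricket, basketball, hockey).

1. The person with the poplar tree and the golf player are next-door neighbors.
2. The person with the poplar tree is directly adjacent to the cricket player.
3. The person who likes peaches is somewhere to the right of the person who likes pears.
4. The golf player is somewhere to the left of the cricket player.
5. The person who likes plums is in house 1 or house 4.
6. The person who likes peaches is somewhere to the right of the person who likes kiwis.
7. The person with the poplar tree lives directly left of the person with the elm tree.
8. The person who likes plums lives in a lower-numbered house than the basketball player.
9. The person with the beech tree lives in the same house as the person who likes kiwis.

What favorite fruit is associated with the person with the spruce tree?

plums

Clue 8: the person who likes plums is in house 1.
House 4 favorite fruit: only peaches fits.
The person with the beech tree is narrowed to house 2 or 3; consider each.
Placing it in house 3 leads to a contradiction, so it's in house 2.
From clue 9, the person who likes kiwis must be in house 2.
That leaves pears as the favorite fruit for house 3.
From clue 1, the golf player must be in house 2.
From clue 4, the cricket player must be in house 4.
Clue 7 places the person with the poplar tree in house 3.
Clue 7 places the person with the elm tree in house 4.
So house 1 gets spruce for tree.
House 1's sport must be hockey (nothing else left).
The only sport still possible for house 3 is basketball.
So: house 1 = spruce/plums/hockey, house 2 = beech/kiwis/golf, house 3 = poplar/pears/basketball, house 4 = elm/peaches/cricket.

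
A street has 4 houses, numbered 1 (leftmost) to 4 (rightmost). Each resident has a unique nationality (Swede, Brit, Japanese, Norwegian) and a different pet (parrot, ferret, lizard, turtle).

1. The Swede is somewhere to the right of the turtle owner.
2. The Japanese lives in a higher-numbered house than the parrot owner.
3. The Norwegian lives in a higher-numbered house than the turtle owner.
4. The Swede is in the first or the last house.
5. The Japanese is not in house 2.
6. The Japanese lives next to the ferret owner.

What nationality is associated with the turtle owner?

Clue 4: the Swede is in house 4.
So house 1 gets Brit for nationality.
House 2 nationality: only Norwegian fits.
House 3's nationality must be Japanese (nothing else left).
The turtle owner is in house 1 (clue 3).
So house 3 gets lizard for pet.
So house 4 gets ferret for pet.
The only pet still possible for house 2 is parrot.
So: house 1 = Brit/turtle, house 2 = Norwegian/parrot, house 3 = Japanese/lizard, house 4 = Swede/ferret.

Brit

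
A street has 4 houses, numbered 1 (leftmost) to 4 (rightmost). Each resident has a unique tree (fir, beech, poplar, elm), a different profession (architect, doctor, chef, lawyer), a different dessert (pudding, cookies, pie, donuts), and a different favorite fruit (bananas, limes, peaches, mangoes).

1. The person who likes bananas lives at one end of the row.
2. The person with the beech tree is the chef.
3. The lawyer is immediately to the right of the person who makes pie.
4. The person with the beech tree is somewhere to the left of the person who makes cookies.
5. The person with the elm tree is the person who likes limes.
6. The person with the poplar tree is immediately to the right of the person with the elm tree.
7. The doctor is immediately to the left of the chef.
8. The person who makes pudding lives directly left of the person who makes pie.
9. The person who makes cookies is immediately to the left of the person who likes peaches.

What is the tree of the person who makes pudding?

fir

House 4 dessert: only donuts fits.
Clue 4 places the person with the beech tree in house 2.
From clue 4, the person who makes cookies must be in house 3.
Clue 9: the person who likes peaches is in house 4.
So house 1 gets pudding for dessert.
The only dessert still possible for house 2 is pie.
Clue 2: the chef is in house 2.
The lawyer is in house 3 (clue 3).
Clue 6: the person with the poplar tree is in house 4.
Clue 6: the person with the elm tree is in house 3.
Clue 7: the doctor is in house 1.
House 1's tree must be fir (nothing else left).
That leaves architect as the profession for house 4.
So house 1 gets bananas for favorite fruit.
The only favorite fruit still possible for house 2 is mangoes.
That leaves limes as the favorite fruit for house 3.
So: house 1 = fir/doctor/pudding/bananas, house 2 = beech/chef/pie/mangoes, house 3 = elm/lawyer/cookies/limes, house 4 = poplar/architect/donuts/peaches.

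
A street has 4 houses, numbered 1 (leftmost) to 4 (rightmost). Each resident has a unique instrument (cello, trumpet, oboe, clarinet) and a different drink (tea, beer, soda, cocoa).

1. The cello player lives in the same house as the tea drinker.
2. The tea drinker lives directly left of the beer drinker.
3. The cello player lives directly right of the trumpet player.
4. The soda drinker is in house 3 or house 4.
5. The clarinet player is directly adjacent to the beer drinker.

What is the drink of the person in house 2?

tea

House 1 drink: only cocoa fits.
So house 2 gets tea for drink.
By clue 1, the cello player is in house 2.
By clue 2, the beer drinker is in house 3.
From clue 3, the trumpet player must be in house 1.
House 3's instrument must be oboe (nothing else left).
That leaves clarinet as the instrument for house 4.
That leaves soda as the drink for house 4.
So: house 1 = trumpet/cocoa, house 2 = cello/tea, house 3 = oboe/beer, house 4 = clarinet/soda.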